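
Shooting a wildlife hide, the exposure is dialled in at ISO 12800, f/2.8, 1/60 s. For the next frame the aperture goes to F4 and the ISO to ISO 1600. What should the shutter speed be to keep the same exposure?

1/4s

Aperture: f/2.8 → f/4 — 1 stop stopped down (darker).
ISO: 12800 → 6400 → 3200 → 1600 — 3 stops lower (darker).
Net change so far: 4 stops darker. Offset with the shutter speed: 1/60 → 1/30 → 1/15 → 1/8 → 1/4.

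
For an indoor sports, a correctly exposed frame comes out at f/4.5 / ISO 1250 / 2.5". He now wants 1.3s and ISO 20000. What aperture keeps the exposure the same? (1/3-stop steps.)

Shutter speed: 2.5 → 2 → 1.6 → 1.3 — 1 stop faster (darker).
ISO: 1250 → 1600 → 2000 → 2500 → 3200 → 4000 → 5000 → 6400 → 8000 → 10000 → 12800 → 16000 → 20000 — 4 stops higher (brighter).
Net change so far: 3 stops brighter. Offset with the aperture: f/4.5 → f/5 → f/5.6 → f/6.3 → f/7.1 → f/8 → f/9 → f/10 → f/11 → f/13.

f/13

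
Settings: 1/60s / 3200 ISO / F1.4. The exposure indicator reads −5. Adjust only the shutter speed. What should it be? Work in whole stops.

Underexposed by 5 stops → need 5 stops brighter.
Shutter speed: 1/60 → 1/30 → 1/15 → 1/8 → 1/4 → 1/2.

1/2s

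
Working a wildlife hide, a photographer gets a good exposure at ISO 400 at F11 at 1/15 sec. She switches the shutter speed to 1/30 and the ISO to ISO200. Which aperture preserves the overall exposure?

f/5.6

Shutter speed: 1/15 → 1/30 — 1 stop shorter (darker).
ISO: 400 → 200 — 1 stop lower (darker).
Net change so far: 2 stops darker. Offset with the aperture: f/11 → f/8 → f/5.6.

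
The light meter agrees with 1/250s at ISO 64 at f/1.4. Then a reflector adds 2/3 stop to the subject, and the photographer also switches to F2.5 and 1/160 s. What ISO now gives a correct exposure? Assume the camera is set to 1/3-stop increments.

Scene light: 2/3 stop brighter.
Aperture: f/1.4 → f/1.6 → f/1.8 → f/2 → f/2.2 → f/2.5 — 1 2/3 stops stopped down (darker).
Shutter speed: 1/250 → 1/200 → 1/160 — 2/3 stop slower (brighter).
Net so far: 1/3 stop darker. ISO: 64 → 80.

ISO 80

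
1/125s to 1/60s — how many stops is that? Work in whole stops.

1/125 → 1/60 — count the steps: 1 stop.

1 stop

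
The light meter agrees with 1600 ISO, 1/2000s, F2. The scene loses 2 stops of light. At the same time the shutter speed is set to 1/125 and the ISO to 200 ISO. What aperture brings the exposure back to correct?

Scene light: 2 stops darker.
Shutter speed: 1/2000 → 1/1000 → 1/500 → 1/250 → 1/125 — 4 stops longer (brighter).
ISO: 1600 → 800 → 400 → 200 — 3 stops lower (darker).
Net so far: 1 stop darker. Aperture: f/2 → f/1.4.

f/1.4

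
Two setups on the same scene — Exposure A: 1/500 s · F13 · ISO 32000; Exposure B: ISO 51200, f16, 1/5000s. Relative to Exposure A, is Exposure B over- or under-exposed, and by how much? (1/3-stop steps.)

Aperture: f/13 → f/14 → f/16 — 2/3 stop stopped down (darker).
Shutter speed: 1/500 → 1/640 → 1/800 → 1/1000 → 1/1250 → 1/1600 → 1/2000 → 1/2500 → 1/3200 → 1/4000 → 1/5000 — 3 1/3 stops faster (darker).
ISO: 32000 → 40000 → 51200 — 2/3 stop raised (brighter).
Net: −2/3 −3 1/3 +2/3 = −3 1/3 stops.

3 1/3 stops darker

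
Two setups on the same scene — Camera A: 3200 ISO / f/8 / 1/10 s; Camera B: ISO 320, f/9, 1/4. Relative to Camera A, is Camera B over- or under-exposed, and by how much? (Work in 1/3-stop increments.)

Aperture: f/8 → f/9 — 1/3 stop stopped down (darker).
Shutter speed: 1/10 → 1/8 → 1/6 → 1/5 → 1/4 — 1 1/3 stops slower (brighter).
ISO: 3200 → 2500 → 2000 → 1600 → 1250 → 1000 → 800 → 640 → 500 → 400 → 320 — 3 1/3 stops lower (darker).
Net: −1/3 +1 1/3 −3 1/3 = −2 1/3 stops.

2 1/3 stops darker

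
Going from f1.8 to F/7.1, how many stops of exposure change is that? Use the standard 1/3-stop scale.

4 stops

f/1.8 → f/2 → f/2.2 → f/2.5 → f/2.8 → f/3.2 → f/3.5 → f/4 → f/4.5 → f/5 → f/5.6 → f/6.3 → f/7.1 — count the steps: 12 third-stops = 4 stops.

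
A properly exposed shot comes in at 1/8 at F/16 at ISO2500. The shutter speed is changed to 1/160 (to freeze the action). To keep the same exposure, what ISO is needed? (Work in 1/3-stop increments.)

ISO 51200

Shutter speed: 1/8 → 1/10 → 1/13 → 1/15 → 1/20 → 1/25 → 1/30 → 1/40 → 1/50 → 1/60 → 1/80 → 1/100 → 1/125 → 1/160 — 4 1/3 stops shorter (darker).
Need 4 1/3 stops brighter from the ISO: 2500 → 3200 → 4000 → 5000 → 6400 → 8000 → 10000 → 12800 → 16000 → 20000 → 25600 → 32000 → 40000 → 51200.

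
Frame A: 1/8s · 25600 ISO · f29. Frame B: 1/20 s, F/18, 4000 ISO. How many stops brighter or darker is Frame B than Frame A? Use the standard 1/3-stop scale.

Aperture: f/29 → f/25 → f/22 → f/20 → f/18 — 1 1/3 stops wider (brighter).
Shutter speed: 1/8 → 1/10 → 1/13 → 1/15 → 1/20 — 1 1/3 stops faster (darker).
ISO: 25600 → 20000 → 16000 → 12800 → 10000 → 8000 → 6400 → 5000 → 4000 — 2 2/3 stops lower (darker).
Net: +1 1/3 −1 1/3 −2 2/3 = −2 2/3 stops.

2 2/3 stops darker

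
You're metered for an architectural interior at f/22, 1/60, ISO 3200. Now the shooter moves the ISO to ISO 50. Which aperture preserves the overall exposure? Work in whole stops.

f/2.8

ISO: 3200 → 1600 → 800 → 400 → 200 → 100 → 50 — 6 stops lower (darker).
Need 6 stops brighter from the aperture: f/22 → f/16 → f/11 → f/8 → f/5.6 → f/4 → f/2.8.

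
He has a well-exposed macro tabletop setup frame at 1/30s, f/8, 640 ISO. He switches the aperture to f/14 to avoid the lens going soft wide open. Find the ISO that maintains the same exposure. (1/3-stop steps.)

Aperture: f/8 → f/9 → f/10 → f/11 → f/13 → f/14 — 1 2/3 stops stopped down (darker).
Need 1 2/3 stops brighter from the ISO: 640 → 800 → 1000 → 1250 → 1600 → 2000.

ISO 2000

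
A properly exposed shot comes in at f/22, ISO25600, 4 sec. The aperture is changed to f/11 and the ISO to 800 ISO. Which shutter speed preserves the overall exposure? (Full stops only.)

30 s

Aperture: f/22 → f/16 → f/11 — 2 stops larger aperture (brighter).
ISO: 25600 → 12800 → 6400 → 3200 → 1600 → 800 — 5 stops dropped (darker).
Net change so far: 3 stops darker. Offset with the shutter speed: 4 → 8 → 15 → 30.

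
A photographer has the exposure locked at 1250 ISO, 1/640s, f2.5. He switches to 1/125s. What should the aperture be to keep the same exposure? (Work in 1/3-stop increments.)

f/5.6

Shutter speed: 1/640 → 1/500 → 1/400 → 1/320 → 1/250 → 1/200 → 1/160 → 1/125 — 2 1/3 stops longer (brighter).
Need 2 1/3 stops darker from the aperture: f/2.5 → f/2.8 → f/3.2 → f/3.5 → f/4 → f/4.5 → f/5 → f/5.6.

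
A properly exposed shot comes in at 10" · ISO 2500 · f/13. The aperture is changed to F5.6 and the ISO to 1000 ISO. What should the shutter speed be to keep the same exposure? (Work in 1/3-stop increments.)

5 s

Aperture: f/13 → f/11 → f/10 → f/9 → f/8 → f/7.1 → f/6.3 → f/5.6 — 2 1/3 stops opened up (brighter).
ISO: 2500 → 2000 → 1600 → 1250 → 1000 — 1 1/3 stops lower (darker).
Net change so far: 1 stop brighter. Offset with the shutter speed: 10 → 8 → 6 → 5.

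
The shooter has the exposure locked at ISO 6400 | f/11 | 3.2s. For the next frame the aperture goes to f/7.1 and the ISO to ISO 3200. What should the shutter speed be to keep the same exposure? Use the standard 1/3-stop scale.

2.5 s

Aperture: f/11 → f/10 → f/9 → f/8 → f/7.1 — 1 1/3 stops wider (brighter).
ISO: 6400 → 5000 → 4000 → 3200 — 1 stop lower (darker).
Net change so far: 1/3 stop brighter. Offset with the shutter speed: 3.2 → 2.5.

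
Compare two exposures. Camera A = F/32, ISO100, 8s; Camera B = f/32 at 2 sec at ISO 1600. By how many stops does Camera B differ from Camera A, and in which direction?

Aperture: unchanged.
Shutter speed: 8 → 4 → 2 — 2 stops faster (darker).
ISO: 100 → 200 → 400 → 800 → 1600 — 4 stops raised (brighter).
Net: −2 +4 = +2 stops.

2 stops brighter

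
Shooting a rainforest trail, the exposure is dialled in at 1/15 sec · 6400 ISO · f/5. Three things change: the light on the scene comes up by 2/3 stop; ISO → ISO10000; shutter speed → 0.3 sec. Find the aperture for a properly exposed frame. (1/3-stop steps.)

Scene light: 2/3 stop brighter.
ISO: 6400 → 8000 → 10000 — 2/3 stop higher (brighter).
Shutter speed: 1/15 → 1/13 → 1/10 → 1/8 → 1/6 → 1/5 → 1/4 → 0.3 — 2 1/3 stops slower (brighter).
Net so far: 3 2/3 stops brighter. Aperture: f/5 → f/5.6 → f/6.3 → f/7.1 → f/8 → f/9 → f/10 → f/11 → f/13 → f/14 → f/16 → f/18.

f/18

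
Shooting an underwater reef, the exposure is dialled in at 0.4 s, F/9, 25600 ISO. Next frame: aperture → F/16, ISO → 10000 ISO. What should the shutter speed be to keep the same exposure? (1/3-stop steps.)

3.2 s

Aperture: f/9 → f/10 → f/11 → f/13 → f/14 → f/16 — 1 2/3 stops stopped down (darker).
ISO: 25600 → 20000 → 16000 → 12800 → 10000 — 1 1/3 stops lower (darker).
Net change so far: 3 stops darker. Offset with the shutter speed: 0.4 → 0.5 → 0.6 → 0.8 → 1 → 1.3 → 1.6 → 2 → 2.5 → 3.2.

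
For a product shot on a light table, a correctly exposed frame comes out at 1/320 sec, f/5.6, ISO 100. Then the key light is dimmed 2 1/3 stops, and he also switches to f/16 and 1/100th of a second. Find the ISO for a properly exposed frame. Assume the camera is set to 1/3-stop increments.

ISO 1250

Scene light: 2 1/3 stops darker.
Aperture: f/5.6 → f/6.3 → f/7.1 → f/8 → f/9 → f/10 → f/11 → f/13 → f/14 → f/16 — 3 stops narrower (darker).
Shutter speed: 1/320 → 1/250 → 1/200 → 1/160 → 1/125 → 1/100 — 1 2/3 stops longer (brighter).
Net so far: 3 2/3 stops darker. ISO: 100 → 125 → 160 → 200 → 250 → 320 → 400 → 500 → 640 → 800 → 1000 → 1250.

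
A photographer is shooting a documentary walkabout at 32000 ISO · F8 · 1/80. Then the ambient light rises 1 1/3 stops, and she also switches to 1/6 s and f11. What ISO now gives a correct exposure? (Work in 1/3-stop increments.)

ISO 2000

Scene light: 1 1/3 stops brighter.
Shutter speed: 1/80 → 1/60 → 1/50 → 1/40 → 1/30 → 1/25 → 1/20 → 1/15 → 1/13 → 1/10 → 1/8 → 1/6 — 3 2/3 stops longer (brighter).
Aperture: f/8 → f/9 → f/10 → f/11 — 1 stop stopped down (darker).
Net so far: 4 stops brighter. ISO: 32000 → 25600 → 20000 → 16000 → 12800 → 10000 → 8000 → 6400 → 5000 → 4000 → 3200 → 2500 → 2000.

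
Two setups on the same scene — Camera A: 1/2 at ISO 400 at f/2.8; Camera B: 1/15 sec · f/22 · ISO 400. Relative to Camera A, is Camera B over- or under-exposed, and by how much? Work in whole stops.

9 stops darker

Aperture: f/2.8 → f/4 → f/5.6 → f/8 → f/11 → f/16 → f/22 — 6 stops narrower (darker).
Shutter speed: 1/2 → 1/4 → 1/8 → 1/15 — 3 stops faster (darker).
ISO: unchanged.
Net: −6 −3 = −9 stops.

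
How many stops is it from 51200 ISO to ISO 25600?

51200 → 25600 — count the steps: 1 stop.

1 stop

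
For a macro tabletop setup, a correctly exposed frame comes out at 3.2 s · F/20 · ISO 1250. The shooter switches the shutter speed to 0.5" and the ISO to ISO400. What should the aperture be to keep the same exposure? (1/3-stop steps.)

Shutter speed: 3.2 → 2.5 → 2 → 1.6 → 1.3 → 1 → 0.8 → 0.6 → 0.5 — 2 2/3 stops shorter (darker).
ISO: 1250 → 1000 → 800 → 640 → 500 → 400 — 1 2/3 stops dropped (darker).
Net change so far: 4 1/3 stops darker. Offset with the aperture: f/20 → f/18 → f/16 → f/14 → f/13 → f/11 → f/10 → f/9 → f/8 → f/7.1 → f/6.3 → f/5.6 → f/5 → f/4.5.

f/4.5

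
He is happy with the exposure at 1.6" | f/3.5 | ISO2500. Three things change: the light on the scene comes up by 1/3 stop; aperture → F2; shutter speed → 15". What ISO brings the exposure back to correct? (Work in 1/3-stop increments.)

ISO 64

Scene light: 1/3 stop brighter.
Aperture: f/3.5 → f/3.2 → f/2.8 → f/2.5 → f/2.2 → f/2 — 1 2/3 stops wider (brighter).
Shutter speed: 1.6 → 2 → 2.5 → 3.2 → 4 → 5 → 6 → 8 → 10 → 13 → 15 — 3 1/3 stops slower (brighter).
Net so far: 5 1/3 stops brighter. ISO: 2500 → 2000 → 1600 → 1250 → 1000 → 800 → 640 → 500 → 400 → 320 → 250 → 200 → 160 → 125 → 100 → 80 → 64.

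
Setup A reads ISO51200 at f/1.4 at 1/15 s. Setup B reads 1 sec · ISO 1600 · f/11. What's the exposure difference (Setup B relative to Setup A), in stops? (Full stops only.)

7 stops darker

Aperture: f/1.4 → f/2 → f/2.8 → f/4 → f/5.6 → f/8 → f/11 — 6 stops stopped down (darker).
Shutter speed: 1/15 → 1/8 → 1/4 → 1/2 → 1 — 4 stops longer (brighter).
ISO: 51200 → 25600 → 12800 → 6400 → 3200 → 1600 — 5 stops dropped (darker).
Net: −6 +4 −5 = −7 stops.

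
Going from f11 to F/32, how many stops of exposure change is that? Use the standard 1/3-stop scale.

f/11 → f/13 → f/14 → f/16 → f/18 → f/20 → f/22 → f/25 → f/29 → f/32 — count the steps: 9 third-stops = 3 stops.

3 stops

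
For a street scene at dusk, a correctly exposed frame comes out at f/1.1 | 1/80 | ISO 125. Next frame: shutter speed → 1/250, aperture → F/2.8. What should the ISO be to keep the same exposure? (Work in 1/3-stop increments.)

ISO 2500

Shutter speed: 1/80 → 1/100 → 1/125 → 1/160 → 1/200 → 1/250 — 1 2/3 stops faster (darker).
Aperture: f/1.1 → f/1.2 → f/1.4 → f/1.6 → f/1.8 → f/2 → f/2.2 → f/2.5 → f/2.8 — 2 2/3 stops stopped down (darker).
Net change so far: 4 1/3 stops darker. Offset with the ISO: 125 → 160 → 200 → 250 → 320 → 400 → 500 → 640 → 800 → 1000 → 1250 → 1600 → 2000 → 2500.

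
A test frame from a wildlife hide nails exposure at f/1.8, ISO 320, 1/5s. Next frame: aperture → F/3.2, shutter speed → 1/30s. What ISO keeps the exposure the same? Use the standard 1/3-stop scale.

Aperture: f/1.8 → f/2 → f/2.2 → f/2.5 → f/2.8 → f/3.2 — 1 2/3 stops narrower (darker).
Shutter speed: 1/5 → 1/6 → 1/8 → 1/10 → 1/13 → 1/15 → 1/20 → 1/25 → 1/30 — 2 2/3 stops shorter (darker).
Net change so far: 4 1/3 stops darker. Offset with the ISO: 320 → 400 → 500 → 640 → 800 → 1000 → 1250 → 1600 → 2000 → 2500 → 3200 → 4000 → 5000 → 6400.

ISO 6400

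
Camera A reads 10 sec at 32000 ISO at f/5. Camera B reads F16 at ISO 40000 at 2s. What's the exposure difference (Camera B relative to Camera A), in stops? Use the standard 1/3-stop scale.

Aperture: f/5 → f/5.6 → f/6.3 → f/7.1 → f/8 → f/9 → f/10 → f/11 → f/13 → f/14 → f/16 — 3 1/3 stops stopped down (darker).
Shutter speed: 10 → 8 → 6 → 5 → 4 → 3.2 → 2.5 → 2 — 2 1/3 stops shorter (darker).
ISO: 32000 → 40000 — 1/3 stop higher (brighter).
Net: −3 1/3 −2 1/3 +1/3 = −5 1/3 stops.

5 1/3 stops darker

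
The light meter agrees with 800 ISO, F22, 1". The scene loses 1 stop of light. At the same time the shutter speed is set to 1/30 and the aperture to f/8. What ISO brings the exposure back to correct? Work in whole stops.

Scene light: 1 stop darker.
Shutter speed: 1 → 1/2 → 1/4 → 1/8 → 1/15 → 1/30 — 5 stops faster (darker).
Aperture: f/22 → f/16 → f/11 → f/8 — 3 stops opened up (brighter).
Net so far: 3 stops darker. ISO: 800 → 1600 → 3200 → 6400.

ISO 6400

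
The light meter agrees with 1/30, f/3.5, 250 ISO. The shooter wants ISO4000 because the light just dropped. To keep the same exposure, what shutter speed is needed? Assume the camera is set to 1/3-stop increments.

1/500s

ISO: 250 → 320 → 400 → 500 → 640 → 800 → 1000 → 1250 → 1600 → 2000 → 2500 → 3200 → 4000 — 4 stops higher (brighter).
Need 4 stops darker from the shutter speed: 1/30 → 1/40 → 1/50 → 1/60 → 1/80 → 1/100 → 1/125 → 1/160 → 1/200 → 1/250 → 1/320 → 1/400 → 1/500.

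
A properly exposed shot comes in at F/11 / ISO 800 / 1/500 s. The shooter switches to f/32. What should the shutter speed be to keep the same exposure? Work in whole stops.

1/60s

Aperture: f/11 → f/16 → f/22 → f/32 — 3 stops stopped down (darker).
Need 3 stops brighter from the shutter speed: 1/500 → 1/250 → 1/125 → 1/60.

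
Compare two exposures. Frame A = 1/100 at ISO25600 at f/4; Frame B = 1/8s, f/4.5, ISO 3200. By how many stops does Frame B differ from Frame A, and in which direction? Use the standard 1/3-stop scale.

1/3 stop brighter

Aperture: f/4 → f/4.5 — 1/3 stop smaller aperture (darker).
Shutter speed: 1/100 → 1/80 → 1/60 → 1/50 → 1/40 → 1/30 → 1/25 → 1/20 → 1/15 → 1/13 → 1/10 → 1/8 — 3 2/3 stops longer (brighter).
ISO: 25600 → 20000 → 16000 → 12800 → 10000 → 8000 → 6400 → 5000 → 4000 → 3200 — 3 stops dropped (darker).
Net: −1/3 +3 2/3 −3 = +1/3 stops.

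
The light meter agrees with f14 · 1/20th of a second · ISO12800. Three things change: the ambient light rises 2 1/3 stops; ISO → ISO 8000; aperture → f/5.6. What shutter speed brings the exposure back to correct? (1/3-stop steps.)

1/400s

Scene light: 2 1/3 stops brighter.
ISO: 12800 → 10000 → 8000 — 2/3 stop lower (darker).
Aperture: f/14 → f/13 → f/11 → f/10 → f/9 → f/8 → f/7.1 → f/6.3 → f/5.6 — 2 2/3 stops larger aperture (brighter).
Net so far: 4 1/3 stops brighter. Shutter speed: 1/20 → 1/25 → 1/30 → 1/40 → 1/50 → 1/60 → 1/80 → 1/100 → 1/125 → 1/160 → 1/200 → 1/250 → 1/320 → 1/400.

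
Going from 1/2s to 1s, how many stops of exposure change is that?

1/2 → 1 — count the steps: 1 stop.

1 stop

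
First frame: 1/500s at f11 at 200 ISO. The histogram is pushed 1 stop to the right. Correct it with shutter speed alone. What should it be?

Overexposed by 1 stop → need 1 stop darker.
Shutter speed: 1/500 → 1/1000.

1/1000s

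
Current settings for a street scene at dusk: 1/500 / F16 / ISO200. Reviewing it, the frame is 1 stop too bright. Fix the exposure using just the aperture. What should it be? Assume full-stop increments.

f/22

Overexposed by 1 stop → need 1 stop darker.
Aperture: f/16 → f/22.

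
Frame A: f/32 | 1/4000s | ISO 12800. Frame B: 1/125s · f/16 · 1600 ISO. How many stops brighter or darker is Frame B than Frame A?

Aperture: f/32 → f/22 → f/16 — 2 stops opened up (brighter).
Shutter speed: 1/4000 → 1/2000 → 1/1000 → 1/500 → 1/250 → 1/125 — 5 stops longer (brighter).
ISO: 12800 → 6400 → 3200 → 1600 — 3 stops lower (darker).
Net: +2 +5 −3 = +4 stops.

4 stops brighter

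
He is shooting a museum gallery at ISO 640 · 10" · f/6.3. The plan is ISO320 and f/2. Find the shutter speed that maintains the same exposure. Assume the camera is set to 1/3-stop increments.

2 s

ISO: 640 → 500 → 400 → 320 — 1 stop lower (darker).
Aperture: f/6.3 → f/5.6 → f/5 → f/4.5 → f/4 → f/3.5 → f/3.2 → f/2.8 → f/2.5 → f/2.2 → f/2 — 3 1/3 stops opened up (brighter).
Net change so far: 2 1/3 stops brighter. Offset with the shutter speed: 10 → 8 → 6 → 5 → 4 → 3.2 → 2.5 → 2.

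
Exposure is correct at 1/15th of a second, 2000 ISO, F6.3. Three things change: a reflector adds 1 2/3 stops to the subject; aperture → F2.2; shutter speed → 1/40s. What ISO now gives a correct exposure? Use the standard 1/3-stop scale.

Scene light: 1 2/3 stops brighter.
Aperture: f/6.3 → f/5.6 → f/5 → f/4.5 → f/4 → f/3.5 → f/3.2 → f/2.8 → f/2.5 → f/2.2 — 3 stops wider (brighter).
Shutter speed: 1/15 → 1/20 → 1/25 → 1/30 → 1/40 — 1 1/3 stops faster (darker).
Net so far: 3 1/3 stops brighter. ISO: 2000 → 1600 → 1250 → 1000 → 800 → 640 → 500 → 400 → 320 → 250 → 200.

ISO 200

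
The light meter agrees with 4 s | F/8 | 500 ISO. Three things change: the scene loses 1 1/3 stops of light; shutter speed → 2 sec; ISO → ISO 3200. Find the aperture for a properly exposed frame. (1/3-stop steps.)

Scene light: 1 1/3 stops darker.
Shutter speed: 4 → 3.2 → 2.5 → 2 — 1 stop faster (darker).
ISO: 500 → 640 → 800 → 1000 → 1250 → 1600 → 2000 → 2500 → 3200 — 2 2/3 stops higher (brighter).
Net so far: 1/3 stop brighter. Aperture: f/8 → f/9.

f/9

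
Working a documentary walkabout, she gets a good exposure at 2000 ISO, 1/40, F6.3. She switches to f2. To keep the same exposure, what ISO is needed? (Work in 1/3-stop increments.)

ISO 200

Aperture: f/6.3 → f/5.6 → f/5 → f/4.5 → f/4 → f/3.5 → f/3.2 → f/2.8 → f/2.5 → f/2.2 → f/2 — 3 1/3 stops larger aperture (brighter).
Need 3 1/3 stops darker from the ISO: 2000 → 1600 → 1250 → 1000 → 800 → 640 → 500 → 400 → 320 → 250 → 200.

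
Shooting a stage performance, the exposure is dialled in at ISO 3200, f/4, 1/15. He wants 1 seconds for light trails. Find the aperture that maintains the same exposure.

Shutter speed: 1/15 → 1/8 → 1/4 → 1/2 → 1 — 4 stops slower (brighter).
Need 4 stops darker from the aperture: f/4 → f/5.6 → f/8 → f/11 → f/16.

f/16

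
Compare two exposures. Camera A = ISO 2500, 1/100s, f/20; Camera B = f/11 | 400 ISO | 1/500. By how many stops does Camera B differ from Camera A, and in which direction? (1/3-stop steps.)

3 1/3 stops darker

Aperture: f/20 → f/18 → f/16 → f/14 → f/13 → f/11 — 1 2/3 stops opened up (brighter).
Shutter speed: 1/100 → 1/125 → 1/160 → 1/200 → 1/250 → 1/320 → 1/400 → 1/500 — 2 1/3 stops shorter (darker).
ISO: 2500 → 2000 → 1600 → 1250 → 1000 → 800 → 640 → 500 → 400 — 2 2/3 stops lower (darker).
Net: +1 2/3 −2 1/3 −2 2/3 = −3 1/3 stops.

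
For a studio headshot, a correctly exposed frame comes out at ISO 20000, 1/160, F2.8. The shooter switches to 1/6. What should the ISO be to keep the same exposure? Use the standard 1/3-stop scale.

Shutter speed: 1/160 → 1/125 → 1/100 → 1/80 → 1/60 → 1/50 → 1/40 → 1/30 → 1/25 → 1/20 → 1/15 → 1/13 → 1/10 → 1/8 → 1/6 — 4 2/3 stops longer (brighter).
Need 4 2/3 stops darker from the ISO: 20000 → 16000 → 12800 → 10000 → 8000 → 6400 → 5000 → 4000 → 3200 → 2500 → 2000 → 1600 → 1250 → 1000 → 800.

ISO 800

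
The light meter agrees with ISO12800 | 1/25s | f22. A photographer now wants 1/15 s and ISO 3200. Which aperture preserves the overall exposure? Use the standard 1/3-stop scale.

Shutter speed: 1/25 → 1/20 → 1/15 — 2/3 stop longer (brighter).
ISO: 12800 → 10000 → 8000 → 6400 → 5000 → 4000 → 3200 — 2 stops dropped (darker).
Net change so far: 1 1/3 stops darker. Offset with the aperture: f/22 → f/20 → f/18 → f/16 → f/14.

f/14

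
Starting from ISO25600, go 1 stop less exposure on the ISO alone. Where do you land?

ISO 12800

ISO: 25600 → 12800 — 1 stop lower (darker).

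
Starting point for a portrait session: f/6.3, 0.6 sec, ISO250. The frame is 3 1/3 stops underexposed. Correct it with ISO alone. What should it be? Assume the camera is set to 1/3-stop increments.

ISO 2500

Underexposed by 3 1/3 stops → need 3 1/3 stops brighter.
ISO: 250 → 320 → 400 → 500 → 640 → 800 → 1000 → 1250 → 1600 → 2000 → 2500.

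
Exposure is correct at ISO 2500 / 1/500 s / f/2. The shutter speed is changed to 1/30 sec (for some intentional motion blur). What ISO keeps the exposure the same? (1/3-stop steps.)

ISO 160

Shutter speed: 1/500 → 1/400 → 1/320 → 1/250 → 1/200 → 1/160 → 1/125 → 1/100 → 1/80 → 1/60 → 1/50 → 1/40 → 1/30 — 4 stops longer (brighter).
Need 4 stops darker from the ISO: 2500 → 2000 → 1600 → 1250 → 1000 → 800 → 640 → 500 → 400 → 320 → 250 → 200 → 160.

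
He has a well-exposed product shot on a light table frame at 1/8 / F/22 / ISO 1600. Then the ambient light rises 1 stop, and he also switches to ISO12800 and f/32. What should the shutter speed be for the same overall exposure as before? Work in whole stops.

Scene light: 1 stop brighter.
ISO: 1600 → 3200 → 6400 → 12800 — 3 stops raised (brighter).
Aperture: f/22 → f/32 — 1 stop smaller aperture (darker).
Net so far: 3 stops brighter. Shutter speed: 1/8 → 1/15 → 1/30 → 1/60.

1/60s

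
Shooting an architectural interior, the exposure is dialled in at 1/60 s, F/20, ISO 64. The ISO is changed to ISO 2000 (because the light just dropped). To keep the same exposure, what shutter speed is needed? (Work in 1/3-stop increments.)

1/2000s

ISO: 64 → 80 → 100 → 125 → 160 → 200 → 250 → 320 → 400 → 500 → 640 → 800 → 1000 → 1250 → 1600 → 2000 — 5 stops raised (brighter).
Need 5 stops darker from the shutter speed: 1/60 → 1/80 → 1/100 → 1/125 → 1/160 → 1/200 → 1/250 → 1/320 → 1/400 → 1/500 → 1/640 → 1/800 → 1/1000 → 1/1250 → 1/1600 → 1/2000.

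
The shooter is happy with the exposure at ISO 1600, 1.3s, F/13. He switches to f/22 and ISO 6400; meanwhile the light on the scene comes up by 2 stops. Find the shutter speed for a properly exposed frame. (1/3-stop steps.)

Scene light: 2 stops brighter.
Aperture: f/13 → f/14 → f/16 → f/18 → f/20 → f/22 — 1 2/3 stops smaller aperture (darker).
ISO: 1600 → 2000 → 2500 → 3200 → 4000 → 5000 → 6400 — 2 stops raised (brighter).
Net so far: 2 1/3 stops brighter. Shutter speed: 1.3 → 1 → 0.8 → 0.6 → 0.5 → 0.4 → 0.3 → 1/4.

1/4s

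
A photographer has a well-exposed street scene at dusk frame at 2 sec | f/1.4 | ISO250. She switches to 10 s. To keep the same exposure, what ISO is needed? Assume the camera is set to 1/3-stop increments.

Shutter speed: 2 → 2.5 → 3.2 → 4 → 5 → 6 → 8 → 10 — 2 1/3 stops longer (brighter).
Need 2 1/3 stops darker from the ISO: 250 → 200 → 160 → 125 → 100 → 80 → 64 → 50.

ISO 50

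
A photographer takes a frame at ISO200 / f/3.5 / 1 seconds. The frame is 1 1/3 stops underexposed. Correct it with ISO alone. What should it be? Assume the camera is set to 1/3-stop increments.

ISO 500

Underexposed by 1 1/3 stops → need 1 1/3 stops brighter.
ISO: 200 → 250 → 320 → 400 → 500.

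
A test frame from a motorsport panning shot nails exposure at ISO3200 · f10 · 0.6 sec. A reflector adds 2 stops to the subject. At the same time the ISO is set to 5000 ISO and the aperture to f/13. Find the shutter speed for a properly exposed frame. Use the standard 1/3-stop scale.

1/6s

Scene light: 2 stops brighter.
ISO: 3200 → 4000 → 5000 — 2/3 stop raised (brighter).
Aperture: f/10 → f/11 → f/13 — 2/3 stop smaller aperture (darker).
Net so far: 2 stops brighter. Shutter speed: 0.6 → 0.5 → 0.4 → 0.3 → 1/4 → 1/5 → 1/6.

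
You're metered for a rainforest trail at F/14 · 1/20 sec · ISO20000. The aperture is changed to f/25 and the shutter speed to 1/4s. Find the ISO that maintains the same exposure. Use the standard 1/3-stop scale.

Aperture: f/14 → f/16 → f/18 → f/20 → f/22 → f/25 — 1 2/3 stops smaller aperture (darker).
Shutter speed: 1/20 → 1/15 → 1/13 → 1/10 → 1/8 → 1/6 → 1/5 → 1/4 — 2 1/3 stops longer (brighter).
Net change so far: 2/3 stop brighter. Offset with the ISO: 20000 → 16000 → 12800.

ISO 12800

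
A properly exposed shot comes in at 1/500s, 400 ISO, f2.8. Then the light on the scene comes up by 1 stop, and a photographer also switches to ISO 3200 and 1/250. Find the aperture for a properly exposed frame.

f/16

Scene light: 1 stop brighter.
ISO: 400 → 800 → 1600 → 3200 — 3 stops raised (brighter).
Shutter speed: 1/500 → 1/250 — 1 stop slower (brighter).
Net so far: 5 stops brighter. Aperture: f/2.8 → f/4 → f/5.6 → f/8 → f/11 → f/16.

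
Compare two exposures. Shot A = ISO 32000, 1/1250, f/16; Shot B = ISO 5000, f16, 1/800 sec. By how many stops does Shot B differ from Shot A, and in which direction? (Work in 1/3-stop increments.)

2 stops darker

Aperture: unchanged.
Shutter speed: 1/1250 → 1/1000 → 1/800 — 2/3 stop slower (brighter).
ISO: 32000 → 25600 → 20000 → 16000 → 12800 → 10000 → 8000 → 6400 → 5000 — 2 2/3 stops lower (darker).
Net: +2/3 −2 2/3 = −2 stops.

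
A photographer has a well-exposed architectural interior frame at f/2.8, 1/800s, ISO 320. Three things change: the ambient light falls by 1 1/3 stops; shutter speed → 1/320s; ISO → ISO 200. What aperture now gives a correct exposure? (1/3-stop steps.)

f/2.2

Scene light: 1 1/3 stops darker.
Shutter speed: 1/800 → 1/640 → 1/500 → 1/400 → 1/320 — 1 1/3 stops longer (brighter).
ISO: 320 → 250 → 200 — 2/3 stop dropped (darker).
Net so far: 2/3 stop darker. Aperture: f/2.8 → f/2.5 → f/2.2.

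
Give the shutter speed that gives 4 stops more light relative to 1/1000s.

1/60s

Shutter speed: 1/1000 → 1/500 → 1/250 → 1/125 → 1/60 — 4 stops longer (brighter).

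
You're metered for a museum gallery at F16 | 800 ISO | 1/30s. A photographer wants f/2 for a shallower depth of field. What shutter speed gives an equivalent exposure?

1/2000s

Aperture: f/16 → f/11 → f/8 → f/5.6 → f/4 → f/2.8 → f/2 — 6 stops larger aperture (brighter).
Need 6 stops darker from the shutter speed: 1/30 → 1/60 → 1/125 → 1/250 → 1/500 → 1/1000 → 1/2000.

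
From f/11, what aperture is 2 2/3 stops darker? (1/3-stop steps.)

f/29

Aperture: f/11 → f/13 → f/14 → f/16 → f/18 → f/20 → f/22 → f/25 → f/29 — 2 2/3 stops narrower (darker).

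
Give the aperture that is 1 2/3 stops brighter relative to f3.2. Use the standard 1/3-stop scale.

f/1.8

Aperture: f/3.2 → f/2.8 → f/2.5 → f/2.2 → f/2 → f/1.8 — 1 2/3 stops opened up (brighter).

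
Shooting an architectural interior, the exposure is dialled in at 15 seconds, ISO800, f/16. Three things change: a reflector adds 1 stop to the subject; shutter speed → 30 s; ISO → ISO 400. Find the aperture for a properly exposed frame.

Scene light: 1 stop brighter.
Shutter speed: 15 → 30 — 1 stop slower (brighter).
ISO: 800 → 400 — 1 stop lower (darker).
Net so far: 1 stop brighter. Aperture: f/16 → f/22.

f/22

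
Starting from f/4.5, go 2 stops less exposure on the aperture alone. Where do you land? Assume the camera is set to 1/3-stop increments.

f/9

Aperture: f/4.5 → f/5 → f/5.6 → f/6.3 → f/7.1 → f/8 → f/9 — 2 stops smaller aperture (darker).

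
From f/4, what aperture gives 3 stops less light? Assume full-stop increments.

f/11

Aperture: f/4 → f/5.6 → f/8 → f/11 — 3 stops smaller aperture (darker).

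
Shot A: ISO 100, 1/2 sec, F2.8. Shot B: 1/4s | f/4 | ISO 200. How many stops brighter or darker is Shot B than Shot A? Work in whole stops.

1 stop darker

Aperture: f/2.8 → f/4 — 1 stop smaller aperture (darker).
Shutter speed: 1/2 → 1/4 — 1 stop faster (darker).
ISO: 100 → 200 — 1 stop higher (brighter).
Net: −1 −1 +1 = −1 stop.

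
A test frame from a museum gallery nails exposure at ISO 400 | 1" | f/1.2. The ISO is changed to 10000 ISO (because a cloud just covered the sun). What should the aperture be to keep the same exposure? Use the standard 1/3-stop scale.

ISO: 400 → 500 → 640 → 800 → 1000 → 1250 → 1600 → 2000 → 2500 → 3200 → 4000 → 5000 → 6400 → 8000 → 10000 — 4 2/3 stops raised (brighter).
Need 4 2/3 stops darker from the aperture: f/1.2 → f/1.4 → f/1.6 → f/1.8 → f/2 → f/2.2 → f/2.5 → f/2.8 → f/3.2 → f/3.5 → f/4 → f/4.5 → f/5 → f/5.6 → f/6.3.

f/6.3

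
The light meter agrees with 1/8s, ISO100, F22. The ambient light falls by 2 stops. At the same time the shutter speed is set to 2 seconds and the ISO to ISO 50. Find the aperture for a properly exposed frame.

f/32

Scene light: 2 stops darker.
Shutter speed: 1/8 → 1/4 → 1/2 → 1 → 2 — 4 stops longer (brighter).
ISO: 100 → 50 — 1 stop lower (darker).
Net so far: 1 stop brighter. Aperture: f/22 → f/32.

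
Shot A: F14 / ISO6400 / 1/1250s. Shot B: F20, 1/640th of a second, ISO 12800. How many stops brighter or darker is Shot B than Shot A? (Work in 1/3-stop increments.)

1 stop brighter

Aperture: f/14 → f/16 → f/18 → f/20 — 1 stop smaller aperture (darker).
Shutter speed: 1/1250 → 1/1000 → 1/800 → 1/640 — 1 stop longer (brighter).
ISO: 6400 → 8000 → 10000 → 12800 — 1 stop raised (brighter).
Net: −1 +1 +1 = +1 stop.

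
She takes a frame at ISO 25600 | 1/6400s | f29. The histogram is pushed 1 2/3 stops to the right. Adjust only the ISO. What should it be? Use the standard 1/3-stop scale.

ISO 8000

Overexposed by 1 2/3 stops → need 1 2/3 stops darker.
ISO: 25600 → 20000 → 16000 → 12800 → 10000 → 8000.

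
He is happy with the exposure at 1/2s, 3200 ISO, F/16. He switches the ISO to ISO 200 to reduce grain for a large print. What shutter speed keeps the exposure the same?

8 s

ISO: 3200 → 1600 → 800 → 400 → 200 — 4 stops dropped (darker).
Need 4 stops brighter from the shutter speed: 1/2 → 1 → 2 → 4 → 8.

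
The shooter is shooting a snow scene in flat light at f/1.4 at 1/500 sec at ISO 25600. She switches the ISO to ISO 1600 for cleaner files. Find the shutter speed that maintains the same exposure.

ISO: 25600 → 12800 → 6400 → 3200 → 1600 — 4 stops dropped (darker).
Need 4 stops brighter from the shutter speed: 1/500 → 1/250 → 1/125 → 1/60 → 1/30.

1/30s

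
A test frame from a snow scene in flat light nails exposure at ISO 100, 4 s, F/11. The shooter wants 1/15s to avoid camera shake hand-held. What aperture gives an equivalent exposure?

Shutter speed: 4 → 2 → 1 → 1/2 → 1/4 → 1/8 → 1/15 — 6 stops shorter (darker).
Need 6 stops brighter from the aperture: f/11 → f/8 → f/5.6 → f/4 → f/2.8 → f/2 → f/1.4.

f/1.4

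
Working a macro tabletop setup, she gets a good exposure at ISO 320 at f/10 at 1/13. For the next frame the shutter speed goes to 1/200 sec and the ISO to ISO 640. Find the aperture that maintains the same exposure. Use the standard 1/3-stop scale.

f/3.5

Shutter speed: 1/13 → 1/15 → 1/20 → 1/25 → 1/30 → 1/40 → 1/50 → 1/60 → 1/80 → 1/100 → 1/125 → 1/160 → 1/200 — 4 stops faster (darker).
ISO: 320 → 400 → 500 → 640 — 1 stop higher (brighter).
Net change so far: 3 stops darker. Offset with the aperture: f/10 → f/9 → f/8 → f/7.1 → f/6.3 → f/5.6 → f/5 → f/4.5 → f/4 → f/3.5.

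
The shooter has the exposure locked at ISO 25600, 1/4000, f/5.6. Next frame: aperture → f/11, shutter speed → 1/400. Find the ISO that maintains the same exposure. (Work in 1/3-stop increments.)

Aperture: f/5.6 → f/6.3 → f/7.1 → f/8 → f/9 → f/10 → f/11 — 2 stops smaller aperture (darker).
Shutter speed: 1/4000 → 1/3200 → 1/2500 → 1/2000 → 1/1600 → 1/1250 → 1/1000 → 1/800 → 1/640 → 1/500 → 1/400 — 3 1/3 stops slower (brighter).
Net change so far: 1 1/3 stops brighter. Offset with the ISO: 25600 → 20000 → 16000 → 12800 → 10000.

ISO 10000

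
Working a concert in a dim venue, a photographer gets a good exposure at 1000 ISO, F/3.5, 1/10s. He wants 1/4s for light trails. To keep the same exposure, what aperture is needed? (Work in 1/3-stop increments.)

Shutter speed: 1/10 → 1/8 → 1/6 → 1/5 → 1/4 — 1 1/3 stops longer (brighter).
Need 1 1/3 stops darker from the aperture: f/3.5 → f/4 → f/4.5 → f/5 → f/5.6.

f/5.6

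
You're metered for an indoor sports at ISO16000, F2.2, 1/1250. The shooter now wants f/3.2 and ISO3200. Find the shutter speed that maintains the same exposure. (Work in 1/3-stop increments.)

Aperture: f/2.2 → f/2.5 → f/2.8 → f/3.2 — 1 stop smaller aperture (darker).
ISO: 16000 → 12800 → 10000 → 8000 → 6400 → 5000 → 4000 → 3200 — 2 1/3 stops lower (darker).
Net change so far: 3 1/3 stops darker. Offset with the shutter speed: 1/1250 → 1/1000 → 1/800 → 1/640 → 1/500 → 1/400 → 1/320 → 1/250 → 1/200 → 1/160 → 1/125.

1/125s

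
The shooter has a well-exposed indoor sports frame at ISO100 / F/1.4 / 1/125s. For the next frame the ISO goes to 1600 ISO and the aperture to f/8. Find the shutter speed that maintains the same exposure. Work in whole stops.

1/60s

ISO: 100 → 200 → 400 → 800 → 1600 — 4 stops raised (brighter).
Aperture: f/1.4 → f/2 → f/2.8 → f/4 → f/5.6 → f/8 — 5 stops stopped down (darker).
Net change so far: 1 stop darker. Offset with the shutter speed: 1/125 → 1/60.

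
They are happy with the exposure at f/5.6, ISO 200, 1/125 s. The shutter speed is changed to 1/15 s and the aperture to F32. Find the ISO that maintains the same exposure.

Shutter speed: 1/125 → 1/60 → 1/30 → 1/15 — 3 stops slower (brighter).
Aperture: f/5.6 → f/8 → f/11 → f/16 → f/22 → f/32 — 5 stops smaller aperture (darker).
Net change so far: 2 stops darker. Offset with the ISO: 200 → 400 → 800.

ISO 800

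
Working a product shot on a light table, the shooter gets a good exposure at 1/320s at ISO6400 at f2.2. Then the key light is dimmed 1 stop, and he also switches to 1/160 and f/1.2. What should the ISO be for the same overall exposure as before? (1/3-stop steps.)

Scene light: 1 stop darker.
Shutter speed: 1/320 → 1/250 → 1/200 → 1/160 — 1 stop longer (brighter).
Aperture: f/2.2 → f/2 → f/1.8 → f/1.6 → f/1.4 → f/1.2 — 1 2/3 stops larger aperture (brighter).
Net so far: 1 2/3 stops brighter. ISO: 6400 → 5000 → 4000 → 3200 → 2500 → 2000.

ISO 2000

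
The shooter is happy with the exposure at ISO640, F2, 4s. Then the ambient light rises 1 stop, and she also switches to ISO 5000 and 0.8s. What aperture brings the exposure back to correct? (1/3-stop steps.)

Scene light: 1 stop brighter.
ISO: 640 → 800 → 1000 → 1250 → 1600 → 2000 → 2500 → 3200 → 4000 → 5000 — 3 stops raised (brighter).
Shutter speed: 4 → 3.2 → 2.5 → 2 → 1.6 → 1.3 → 1 → 0.8 — 2 1/3 stops faster (darker).
Net so far: 1 2/3 stops brighter. Aperture: f/2 → f/2.2 → f/2.5 → f/2.8 → f/3.2 → f/3.5.

f/3.5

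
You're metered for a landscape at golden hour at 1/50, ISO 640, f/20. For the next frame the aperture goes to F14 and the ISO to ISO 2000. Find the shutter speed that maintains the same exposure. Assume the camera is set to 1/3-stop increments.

Aperture: f/20 → f/18 → f/16 → f/14 — 1 stop opened up (brighter).
ISO: 640 → 800 → 1000 → 1250 → 1600 → 2000 — 1 2/3 stops higher (brighter).
Net change so far: 2 2/3 stops brighter. Offset with the shutter speed: 1/50 → 1/60 → 1/80 → 1/100 → 1/125 → 1/160 → 1/200 → 1/250 → 1/320.

1/320s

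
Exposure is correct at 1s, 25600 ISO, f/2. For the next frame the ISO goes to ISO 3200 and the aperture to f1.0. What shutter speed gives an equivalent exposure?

2 s

ISO: 25600 → 12800 → 6400 → 3200 — 3 stops dropped (darker).
Aperture: f/2 → f/1.4 → f/1.0 — 2 stops opened up (brighter).
Net change so far: 1 stop darker. Offset with the shutter speed: 1 → 2.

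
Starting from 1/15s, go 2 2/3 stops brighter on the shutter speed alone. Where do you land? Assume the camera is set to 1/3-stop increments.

Shutter speed: 1/15 → 1/13 → 1/10 → 1/8 → 1/6 → 1/5 → 1/4 → 0.3 → 0.4 — 2 2/3 stops slower (brighter).

0.4 s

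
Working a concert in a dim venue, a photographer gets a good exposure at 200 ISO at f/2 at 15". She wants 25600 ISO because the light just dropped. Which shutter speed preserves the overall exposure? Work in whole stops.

ISO: 200 → 400 → 800 → 1600 → 3200 → 6400 → 12800 → 25600 — 7 stops raised (brighter).
Need 7 stops darker from the shutter speed: 15 → 8 → 4 → 2 → 1 → 1/2 → 1/4 → 1/8.

1/8s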